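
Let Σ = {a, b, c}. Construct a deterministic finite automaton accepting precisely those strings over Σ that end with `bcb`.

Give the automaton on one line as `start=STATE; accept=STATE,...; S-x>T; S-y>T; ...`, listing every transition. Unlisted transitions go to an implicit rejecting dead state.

start=s0; accept=s3; s0-a>s0; s0-b>s1; s0-c>s0; s1-a>s0; s1-b>s1; s1-c>s2; s2-a>s0; s2-b>s3; s2-c>s0; s3-a>s0; s3-b>s1; s3-c>s2

Remember how much of `bcb` the current input suffix matches. State s0 means no match yet; s1 means the last symbol is `b`; s2 means the last 2 symbols are `bc`; s3 means the last 3 symbols are `bcb`. Only s3 accepts. On a mismatch, fall back to the longest proper suffix that is still a prefix of `bcb`.
A 4-state machine:
        a   b   c  
>  s0   s0  s1  s0 
   s1   s0  s1  s2 
   s2   s0  s3  s0 
 * s3   s0  s1  s2 
(> = start, * = accepting)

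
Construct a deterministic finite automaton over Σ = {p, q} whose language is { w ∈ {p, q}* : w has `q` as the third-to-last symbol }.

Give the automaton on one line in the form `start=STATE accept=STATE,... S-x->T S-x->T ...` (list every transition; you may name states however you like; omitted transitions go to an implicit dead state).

A DFA must remember the last 3 symbols (since which symbol is third-to-last isn't known until the input ends). Use one state per possible window of the last ≤3 symbols; accept from those whose window starts with `q`.
A 15-state machine:
          p    q  
>  s0     s1   s2 
   s1     s3   s4 
   s2     s5   s6 
   s3     s7   s8 
   s4     s9  s10 
   s5    s11  s12 
   s6    s13  s14 
   s7     s7   s8 
   s8     s9  s10 
   s9    s11  s12 
   s10   s13  s14 
 * s11    s7   s8 
 * s12    s9  s10 
 * s13   s11  s12 
 * s14   s13  s14 
(> = start, * = accepting)

start=s0 accept=s11,s12,s13,s14 s0-p->s1 s0-q->s2 s1-p->s3 s1-q->s4 s2-p->s5 s2-q->s6 s3-p->s7 s3-q->s8 s4-p->s9 s4-q->s10 s5-p->s11 s5-q->s12 s6-p->s13 s6-q->s14 s7-p->s7 s7-q->s8 s8-p->s9 s8-q->s10 s9-p->s11 s9-q->s12 s10-p->s13 s10-q->s14 s11-p->s7 s11-q->s8 s12-p->s9 s12-q->s10 s13-p->s11 s13-q->s12 s14-p->s13 s14-q->s14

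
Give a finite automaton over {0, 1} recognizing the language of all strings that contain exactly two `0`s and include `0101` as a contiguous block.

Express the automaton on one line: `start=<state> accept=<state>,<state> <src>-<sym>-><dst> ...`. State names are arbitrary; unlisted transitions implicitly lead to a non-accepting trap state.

Run two small machines in parallel and take their product. One (4 states) tracks the count of `0`s, saturating at 3; the other (5 states) tracks whether and how much of `0101` has been seen. Each combined state is a pair, one component from each; accept when both components accept. Minimizing collapses redundant product states.
A 6-state machine:
       0  1 
>  A   B  A 
   B   C  D 
   C   C  C 
   D   E  C 
   E   C  F 
 * F   C  F 
(> = start, * = accepting)

start=A accept=F A-0->B A-1->A B-0->C B-1->D C-0->C C-1->C D-0->E D-1->C E-0->C E-1->F F-0->C F-1->F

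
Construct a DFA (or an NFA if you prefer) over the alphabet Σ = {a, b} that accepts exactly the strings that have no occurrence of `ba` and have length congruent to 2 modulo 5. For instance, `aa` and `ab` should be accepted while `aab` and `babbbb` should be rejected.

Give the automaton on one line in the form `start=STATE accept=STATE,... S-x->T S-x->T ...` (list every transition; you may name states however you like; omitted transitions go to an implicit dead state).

start=s0 accept=s3,s4 s0-a->s1 s0-b->s2 s1-a->s3 s1-b->s4 s2-a->s5 s2-b->s4 s3-a->s6 s3-b->s7 s4-a->s5 s4-b->s7 s5-a->s5 s5-b->s5 s6-a->s8 s6-b->s9 s7-a->s5 s7-b->s9 s8-a->s0 s8-b->s10 s9-a->s5 s9-b->s10 s10-a->s5 s10-b->s2

Run two small machines in parallel and take their product. One (3 states) tracks partial matches of the forbidden pattern `ba`; the other (5 states) tracks the input length modulo 5. Each combined state is a pair, one component from each; accept when both components accept. Equivalent product states are then merged.
          a    b  
>  s0     s1   s2 
   s1     s3   s4 
   s2     s5   s4 
 * s3     s6   s7 
 * s4     s5   s7 
   s5     s5   s5 
   s6     s8   s9 
   s7     s5   s9 
   s8     s0  s10 
   s9     s5  s10 
   s10    s5   s2 
(> = start, * = accepting)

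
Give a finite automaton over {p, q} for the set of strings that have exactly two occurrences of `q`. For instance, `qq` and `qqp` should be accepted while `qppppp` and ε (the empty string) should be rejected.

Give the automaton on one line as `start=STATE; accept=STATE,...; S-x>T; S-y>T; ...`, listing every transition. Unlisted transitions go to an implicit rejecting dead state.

start=A; accept=C; A-p>A; A-q>B; B-p>B; B-q>C; C-p>C; C-q>D; D-p>D; D-q>D

Only the number of `q`s matters, and only up to 3. Make a chain A → B → C → D advanced by each `q` (with D absorbing); every other symbol self-loops. The accepting set is {C}.
       p  q 
>  A   A  B 
   B   B  C 
 * C   C  D 
   D   D  D 
(> = start, * = accepting)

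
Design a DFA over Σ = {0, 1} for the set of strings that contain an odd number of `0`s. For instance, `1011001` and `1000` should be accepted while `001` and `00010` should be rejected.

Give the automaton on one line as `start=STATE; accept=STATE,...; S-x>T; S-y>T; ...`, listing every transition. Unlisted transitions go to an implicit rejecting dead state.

start=S0; accept=S1; S0-0>S1; S0-1>S0; S1-0>S0; S1-1>S1

The only thing that matters is how many `0`s have appeared, reduced mod 2. Use one state per residue: S0 for 0, …, S1 for 1. Reading `0` moves to the next residue; anything else stays put. S1 is accepting.
        0   1  
>  S0   S1  S0 
 * S1   S0  S1 
(> = start, * = accepting)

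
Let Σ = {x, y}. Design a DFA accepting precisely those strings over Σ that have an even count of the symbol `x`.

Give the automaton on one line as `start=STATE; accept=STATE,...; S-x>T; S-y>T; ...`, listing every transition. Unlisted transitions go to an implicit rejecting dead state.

The only thing that matters is how many `x`s have appeared, reduced mod 2. Use one state per residue: q0 for 0, …, q1 for 1. Reading `x` moves to the next residue; anything else stays put. q0 is accepting.
2 states suffice.
        x   y  
>* q0   q1  q0 
   q1   q0  q1 
(> = start, * = accepting)

start=q0; accept=q0; q0-x>q1; q0-y>q0; q1-x>q0; q1-y>q1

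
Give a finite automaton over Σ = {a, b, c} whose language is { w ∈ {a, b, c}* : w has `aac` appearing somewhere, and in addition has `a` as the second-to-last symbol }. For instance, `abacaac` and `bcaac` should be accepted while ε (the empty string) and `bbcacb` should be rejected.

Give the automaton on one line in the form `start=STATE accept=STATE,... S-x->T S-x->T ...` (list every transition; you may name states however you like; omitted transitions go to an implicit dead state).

Build one automaton per condition and run them in lockstep. The first has 4 states tracking whether and how much of `aac` has been seen; the second has 13 states tracking the last 2 symbols read. A product state is a pair (one from each), accepting exactly when both do.
22 states suffice.
          a    b    c  
>  S0     S1   S2   S3 
   S1     S4   S5   S6 
   S2     S7   S8   S9 
   S3    S10  S11  S12 
   S4     S4   S5  S13 
   S5     S7   S8   S9 
   S6    S10  S11  S12 
   S7     S4   S5   S6 
   S8     S7   S8   S9 
   S9    S10  S11  S12 
   S10    S4   S5   S6 
   S11    S7   S8   S9 
   S12   S10  S11  S12 
 * S13   S14  S15  S16 
   S14   S17  S18  S13 
   S15   S19  S20  S21 
   S16   S14  S15  S16 
 * S17   S17  S18  S13 
 * S18   S19  S20  S21 
   S19   S17  S18  S13 
   S20   S19  S20  S21 
   S21   S14  S15  S16 
(> = start, * = accepting)

start=S0 accept=S13,S17,S18 S0-a->S1 S0-b->S2 S0-c->S3 S1-a->S4 S1-b->S5 S1-c->S6 S2-a->S7 S2-b->S8 S2-c->S9 S3-a->S10 S3-b->S11 S3-c->S12 S4-a->S4 S4-b->S5 S4-c->S13 S5-a->S7 S5-b->S8 S5-c->S9 S6-a->S10 S6-b->S11 S6-c->S12 S7-a->S4 S7-b->S5 S7-c->S6 S8-a->S7 S8-b->S8 S8-c->S9 S9-a->S10 S9-b->S11 S9-c->S12 S10-a->S4 S10-b->S5 S10-c->S6 S11-a->S7 S11-b->S8 S11-c->S9 S12-a->S10 S12-b->S11 S12-c->S12 S13-a->S14 S13-b->S15 S13-c->S16 S14-a->S17 S14-b->S18 S14-c->S13 S15-a->S19 S15-b->S20 S15-c->S21 S16-a->S14 S16-b->S15 S16-c->S16 S17-a->S17 S17-b->S18 S17-c->S13 S18-a->S19 S18-b->S20 S18-c->S21 S19-a->S17 S19-b->S18 S19-c->S13 S20-a->S19 S20-b->S20 S20-c->S21 S21-a->S14 S21-b->S15 S21-c->S16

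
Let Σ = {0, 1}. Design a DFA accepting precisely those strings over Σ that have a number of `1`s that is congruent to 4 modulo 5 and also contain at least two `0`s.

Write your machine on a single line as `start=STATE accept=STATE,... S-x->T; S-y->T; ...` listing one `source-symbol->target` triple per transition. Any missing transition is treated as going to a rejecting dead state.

Build one automaton per condition and run them in lockstep. One (5 states) tracks the count of `1`s modulo 5; the other (4 states) tracks the count of `0`s, saturating at 3. Each combined state is a pair, one component from each; accept when both components accept. Equivalent product states are then merged.
15 states suffice.
          0    1  
>  s0     s1   s2 
   s1     s3   s4 
   s2     s4   s5 
   s3     s3   s6 
   s4     s6   s7 
   s5     s7   s8 
   s6     s6   s9 
   s7     s9  s10 
   s8    s10  s11 
   s9     s9  s12 
   s10   s12  s13 
   s11   s13   s0 
   s12   s12  s14 
   s13   s14   s1 
 * s14   s14   s3 
(> = start, * = accepting)

start=s0; accept=s14; s0-0->s1; s0-1->s2; s1-0->s3; s1-1->s4; s2-0->s4; s2-1->s5; s3-0->s3; s3-1->s6; s4-0->s6; s4-1->s7; s5-0->s7; s5-1->s8; s6-0->s6; s6-1->s9; s7-0->s9; s7-1->s10; s8-0->s10; s8-1->s11; s9-0->s9; s9-1->s12; s10-0->s12; s10-1->s13; s11-0->s13; s11-1->s0; s12-0->s12; s12-1->s14; s13-0->s14; s13-1->s1; s14-0->s14; s14-1->s3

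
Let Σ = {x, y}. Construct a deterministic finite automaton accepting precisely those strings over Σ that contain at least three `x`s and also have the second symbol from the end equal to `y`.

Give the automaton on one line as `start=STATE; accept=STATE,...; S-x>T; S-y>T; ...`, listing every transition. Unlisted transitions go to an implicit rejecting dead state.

start=q0; accept=q13,q16,q17,q18; q0-x>q1; q0-y>q2; q1-x>q3; q1-y>q4; q2-x>q5; q2-y>q6; q3-x>q7; q3-y>q8; q4-x>q9; q4-y>q10; q5-x>q3; q5-y>q4; q6-x>q5; q6-y>q6; q7-x>q11; q7-y>q12; q8-x>q13; q8-y>q14; q9-x>q7; q9-y>q8; q10-x>q9; q10-y>q10; q11-x>q11; q11-y>q15; q12-x>q16; q12-y>q17; q13-x>q11; q13-y>q12; q14-x>q13; q14-y>q14; q15-x>q16; q15-y>q18; q16-x>q11; q16-y>q15; q17-x>q16; q17-y>q17; q18-x>q16; q18-y>q18

Build one automaton per condition and run them in lockstep. One (5 states) tracks the count of `x`s, saturating at 4; the other (7 states) tracks the last 2 symbols read. Each combined state is a pair, one component from each; accept when both components accept.
With 19 states:
          x    y  
>  q0     q1   q2 
   q1     q3   q4 
   q2     q5   q6 
   q3     q7   q8 
   q4     q9  q10 
   q5     q3   q4 
   q6     q5   q6 
   q7    q11  q12 
   q8    q13  q14 
   q9     q7   q8 
   q10    q9  q10 
   q11   q11  q15 
   q12   q16  q17 
 * q13   q11  q12 
   q14   q13  q14 
   q15   q16  q18 
 * q16   q11  q15 
 * q17   q16  q17 
 * q18   q16  q18 
(> = start, * = accepting)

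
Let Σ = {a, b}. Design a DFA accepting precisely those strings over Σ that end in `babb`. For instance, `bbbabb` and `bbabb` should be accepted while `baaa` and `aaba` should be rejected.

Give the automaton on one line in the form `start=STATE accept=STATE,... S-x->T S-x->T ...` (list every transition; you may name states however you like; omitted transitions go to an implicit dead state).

Let each state record the length of the longest suffix of the input read so far that is also a prefix of `babb`. s1 means the last symbol is `b`; s2 means the last 2 symbols are `ba`; s3 means the last 3 symbols are `bab`; s4 means the last 4 symbols are `babb`. Accept only at s4, where the string currently ends in `babb`.
5 states suffice.
        a   b  
>  s0   s0  s1 
   s1   s2  s1 
   s2   s0  s3 
   s3   s2  s4 
 * s4   s2  s1 
(> = start, * = accepting)

start=s0 accept=s4 s0-a->s0 s0-b->s1 s1-a->s2 s1-b->s1 s2-a->s0 s2-b->s3 s3-a->s2 s3-b->s4 s4-a->s2 s4-b->s1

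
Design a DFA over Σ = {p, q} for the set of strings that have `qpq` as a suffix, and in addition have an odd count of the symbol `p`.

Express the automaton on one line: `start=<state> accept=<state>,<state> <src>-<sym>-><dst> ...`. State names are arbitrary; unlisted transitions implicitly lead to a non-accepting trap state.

start=s0 accept=s4 s0-p->s1 s0-q->s2 s1-p->s0 s1-q->s1 s2-p->s3 s2-q->s2 s3-p->s0 s3-q->s4 s4-p->s0 s4-q->s1

Handle the two conditions separately and then intersect. The first has 4 states tracking how much of the suffix `qpq` has currently been matched; the second has 2 states tracking the count of `p`s modulo 2. A product state is a pair (one from each), accepting exactly when both do. Minimizing collapses redundant product states.
A 5-state machine:
        p   q  
>  s0   s1  s2 
   s1   s0  s1 
   s2   s3  s2 
   s3   s0  s4 
 * s4   s0  s1 
(> = start, * = accepting)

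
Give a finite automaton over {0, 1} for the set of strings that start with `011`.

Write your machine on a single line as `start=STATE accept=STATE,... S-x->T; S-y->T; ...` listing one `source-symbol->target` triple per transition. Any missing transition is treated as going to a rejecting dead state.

start=q0; accept=q3; q0-0->q1; q0-1->q4; q1-0->q4; q1-1->q2; q2-0->q4; q2-1->q3; q3-0->q3; q3-1->q3; q4-0->q4; q4-1->q4

Walk along `011` while the input agrees: from q0 take `0` to q1, and so on. Any deviation drops to the rejecting sink q4. Once q3 is reached the prefix is confirmed and every continuation is accepted.
        0   1  
>  q0   q1  q4 
   q1   q4  q2 
   q2   q4  q3 
 * q3   q3  q3 
   q4   q4  q4 
(> = start, * = accepting)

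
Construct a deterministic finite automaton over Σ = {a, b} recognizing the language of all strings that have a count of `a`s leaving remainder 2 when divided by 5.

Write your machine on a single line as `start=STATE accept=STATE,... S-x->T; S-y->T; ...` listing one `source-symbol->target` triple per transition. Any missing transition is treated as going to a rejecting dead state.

Keep the running count of `a`s modulo 5: each `a` advances along the cycle S0 → S1 → S2 → S3 → S4 → S0 while other symbols loop. Accept at S2.
A 5-state machine:
        a   b  
>  S0   S1  S0 
   S1   S2  S1 
 * S2   S3  S2 
   S3   S4  S3 
   S4   S0  S4 
(> = start, * = accepting)

start=S0; accept=S2; S0-a->S1; S0-b->S0; S1-a->S2; S1-b->S1; S2-a->S3; S2-b->S2; S3-a->S4; S3-b->S3; S4-a->S0; S4-b->S4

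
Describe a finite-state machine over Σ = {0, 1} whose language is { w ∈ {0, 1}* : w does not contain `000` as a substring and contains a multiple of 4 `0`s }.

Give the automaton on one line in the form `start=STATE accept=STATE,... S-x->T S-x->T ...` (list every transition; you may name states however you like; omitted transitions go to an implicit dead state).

start=S0 accept=S0,S9,S11 S0-0->S1 S0-1->S0 S1-0->S2 S1-1->S3 S2-0->S4 S2-1->S5 S3-0->S6 S3-1->S3 S4-0->S4 S4-1->S4 S5-0->S7 S5-1->S5 S6-0->S8 S6-1->S5 S7-0->S9 S7-1->S10 S8-0->S4 S8-1->S10 S9-0->S4 S9-1->S0 S10-0->S11 S10-1->S10 S11-0->S12 S11-1->S0 S12-0->S4 S12-1->S3

Build one automaton per condition and run them in lockstep. The first has 4 states tracking partial matches of the forbidden pattern `000`; the second has 4 states tracking the count of `0`s modulo 4. A product state is a pair (one from each), accepting exactly when both do. After merging equivalent states the machine shrinks.
A 13-state machine:
          0    1  
>* S0     S1   S0 
   S1     S2   S3 
   S2     S4   S5 
   S3     S6   S3 
   S4     S4   S4 
   S5     S7   S5 
   S6     S8   S5 
   S7     S9  S10 
   S8     S4  S10 
 * S9     S4   S0 
   S10   S11  S10 
 * S11   S12   S0 
   S12    S4   S3 
(> = start, * = accepting)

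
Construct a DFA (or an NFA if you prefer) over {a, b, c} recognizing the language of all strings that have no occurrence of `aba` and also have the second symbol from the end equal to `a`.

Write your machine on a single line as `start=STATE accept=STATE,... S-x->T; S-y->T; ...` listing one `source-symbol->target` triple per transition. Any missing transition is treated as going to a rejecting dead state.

Handle the two conditions separately and then intersect. One (4 states) tracks partial matches of the forbidden pattern `aba`; the other (13 states) tracks the last 2 symbols read. Each combined state is a pair, one component from each; accept when both components accept.
          a    b    c  
>  q0     q1   q2   q3 
   q1     q4   q5   q6 
   q2     q7   q8   q9 
   q3    q10  q11  q12 
 * q4     q4   q5   q6 
 * q5    q13   q8   q9 
 * q6    q10  q11  q12 
   q7     q4   q5   q6 
   q8     q7   q8   q9 
   q9    q10  q11  q12 
   q10    q4   q5   q6 
   q11    q7   q8   q9 
   q12   q10  q11  q12 
   q13   q14  q15  q16 
   q14   q14  q15  q16 
   q15   q13  q17  q18 
   q16   q19  q20  q21 
   q17   q13  q17  q18 
   q18   q19  q20  q21 
   q19   q14  q15  q16 
   q20   q13  q17  q18 
   q21   q19  q20  q21 
(> = start, * = accepting)

start=q0; accept=q4,q5,q6; q0-a->q1; q0-b->q2; q0-c->q3; q1-a->q4; q1-b->q5; q1-c->q6; q2-a->q7; q2-b->q8; q2-c->q9; q3-a->q10; q3-b->q11; q3-c->q12; q4-a->q4; q4-b->q5; q4-c->q6; q5-a->q13; q5-b->q8; q5-c->q9; q6-a->q10; q6-b->q11; q6-c->q12; q7-a->q4; q7-b->q5; q7-c->q6; q8-a->q7; q8-b->q8; q8-c->q9; q9-a->q10; q9-b->q11; q9-c->q12; q10-a->q4; q10-b->q5; q10-c->q6; q11-a->q7; q11-b->q8; q11-c->q9; q12-a->q10; q12-b->q11; q12-c->q12; q13-a->q14; q13-b->q15; q13-c->q16; q14-a->q14; q14-b->q15; q14-c->q16; q15-a->q13; q15-b->q17; q15-c->q18; q16-a->q19; q16-b->q20; q16-c->q21; q17-a->q13; q17-b->q17; q17-c->q18; q18-a->q19; q18-b->q20; q18-c->q21; q19-a->q14; q19-b->q15; q19-c->q16; q20-a->q13; q20-b->q17; q20-c->q18; q21-a->q19; q21-b->q20; q21-c->q21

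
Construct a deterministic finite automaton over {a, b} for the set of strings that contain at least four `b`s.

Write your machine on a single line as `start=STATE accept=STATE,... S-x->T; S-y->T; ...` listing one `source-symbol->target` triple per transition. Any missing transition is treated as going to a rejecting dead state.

Only the number of `b`s matters, and only up to 5. Make a chain S0 → S1 → S2 → S3 → S4 → S5 advanced by each `b` (with S5 absorbing); every other symbol self-loops. The accepting set is {S4, S5}.
6 states suffice.
        a   b  
>  S0   S0  S1 
   S1   S1  S2 
   S2   S2  S3 
   S3   S3  S4 
 * S4   S4  S5 
 * S5   S5  S5 
(> = start, * = accepting)

start=S0; accept=S4,S5; S0-a->S0; S0-b->S1; S1-a->S1; S1-b->S2; S2-a->S2; S2-b->S3; S3-a->S3; S3-b->S4; S4-a->S4; S4-b->S5; S5-a->S5; S5-b->S5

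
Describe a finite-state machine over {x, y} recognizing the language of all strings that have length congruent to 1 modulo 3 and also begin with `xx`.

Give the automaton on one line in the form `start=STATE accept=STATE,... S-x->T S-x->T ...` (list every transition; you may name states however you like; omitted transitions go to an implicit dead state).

start=S0 accept=S5 S0-x->S1 S0-y->S2 S1-x->S3 S1-y->S2 S2-x->S2 S2-y->S2 S3-x->S4 S3-y->S4 S4-x->S5 S4-y->S5 S5-x->S3 S5-y->S3

Build one automaton per condition and run them in lockstep. The first has 3 states tracking the input length modulo 3; the second has 4 states tracking whether the input so far still matches the prefix `xx`. A product state is a pair (one from each), accepting exactly when both do. After merging equivalent states the machine shrinks.
With 6 states:
        x   y  
>  S0   S1  S2 
   S1   S3  S2 
   S2   S2  S2 
   S3   S4  S4 
   S4   S5  S5 
 * S5   S3  S3 
(> = start, * = accepting)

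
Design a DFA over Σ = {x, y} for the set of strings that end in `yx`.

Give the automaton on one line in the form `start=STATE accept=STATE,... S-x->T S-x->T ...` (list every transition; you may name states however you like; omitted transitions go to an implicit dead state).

start=q0 accept=q2 q0-x->q0 q0-y->q1 q1-x->q2 q1-y->q1 q2-x->q0 q2-y->q1

Let each state record the length of the longest suffix of the input read so far that is also a prefix of `yx`. q1 means the last symbol is `y`; q2 means the last 2 symbols are `yx`. Accept only at q2, where the string currently ends in `yx`.
        x   y  
>  q0   q0  q1 
   q1   q2  q1 
 * q2   q0  q1 
(> = start, * = accepting)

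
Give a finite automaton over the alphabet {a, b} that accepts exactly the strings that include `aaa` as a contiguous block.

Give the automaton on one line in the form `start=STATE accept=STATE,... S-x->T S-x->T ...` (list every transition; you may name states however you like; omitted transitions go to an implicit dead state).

start=q0 accept=q3 q0-a->q1 q0-b->q0 q1-a->q2 q1-b->q0 q2-a->q3 q2-b->q0 q3-a->q3 q3-b->q3

Track how much of `aaa` has been matched so far: state q0 is no progress, q3 is the absorbing accept state reached once `aaa` has occurred. Intermediate states record partial matches; on a mismatch, fall back to the longest reusable overlap.
With 4 states:
        a   b  
>  q0   q1  q0 
   q1   q2  q0 
   q2   q3  q0 
 * q3   q3  q3 
(> = start, * = accepting)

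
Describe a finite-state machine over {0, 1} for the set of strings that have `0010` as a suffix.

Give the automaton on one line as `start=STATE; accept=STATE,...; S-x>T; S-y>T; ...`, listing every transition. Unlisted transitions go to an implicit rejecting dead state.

start=S0; accept=S4; S0-0>S1; S0-1>S0; S1-0>S2; S1-1>S0; S2-0>S2; S2-1>S3; S3-0>S4; S3-1>S0; S4-0>S2; S4-1>S0

Remember how much of `0010` the current input suffix matches. State S0 means no match yet; S1 means the last symbol is `0`; S2 means the last 2 symbols are `00`; S3 means the last 3 symbols are `001`; S4 means the last 4 symbols are `0010`. Only S4 accepts. On a mismatch, fall back to the longest proper suffix that is still a prefix of `0010`.
5 states suffice.
        0   1  
>  S0   S1  S0 
   S1   S2  S0 
   S2   S2  S3 
   S3   S4  S0 
 * S4   S2  S0 
(> = start, * = accepting)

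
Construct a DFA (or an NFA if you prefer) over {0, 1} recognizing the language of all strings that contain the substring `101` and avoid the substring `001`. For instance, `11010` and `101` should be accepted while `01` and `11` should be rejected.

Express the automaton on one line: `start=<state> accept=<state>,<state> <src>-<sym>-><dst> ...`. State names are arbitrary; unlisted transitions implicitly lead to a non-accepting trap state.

Handle the two conditions separately and then intersect. The first has 4 states tracking whether and how much of `101` has been seen; the second has 4 states tracking partial matches of the forbidden pattern `001`. A product state is a pair (one from each), accepting exactly when both do.
With 12 states:
          0    1  
>  q0     q1   q2 
   q1     q3   q2 
   q2     q4   q2 
   q3     q3   q5 
   q4     q3   q6 
   q5     q7   q5 
 * q6     q8   q6 
   q7     q9  q10 
 * q8    q11   q6 
   q9     q9   q5 
   q10   q10  q10 
 * q11   q11  q10 
(> = start, * = accepting)

start=q0 accept=q6,q8,q11 q0-0->q1 q0-1->q2 q1-0->q3 q1-1->q2 q2-0->q4 q2-1->q2 q3-0->q3 q3-1->q5 q4-0->q3 q4-1->q6 q5-0->q7 q5-1->q5 q6-0->q8 q6-1->q6 q7-0->q9 q7-1->q10 q8-0->q11 q8-1->q6 q9-0->q9 q9-1->q5 q10-0->q10 q10-1->q10 q11-0->q11 q11-1->q10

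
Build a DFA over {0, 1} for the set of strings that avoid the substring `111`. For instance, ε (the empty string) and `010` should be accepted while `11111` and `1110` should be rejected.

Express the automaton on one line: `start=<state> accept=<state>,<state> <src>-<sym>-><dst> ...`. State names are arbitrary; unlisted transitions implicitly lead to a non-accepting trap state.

This is the complement of 'contains `111`'. Use the same substring-matching states — q0 through q3 holding how much of `111` has just been matched — but flip the accepting set: everything except the trap q3 accepts.
A 4-state machine:
        0   1  
>* q0   q0  q1 
 * q1   q0  q2 
 * q2   q0  q3 
   q3   q3  q3 
(> = start, * = accepting)

start=q0 accept=q0,q1,q2 q0-0->q0 q0-1->q1 q1-0->q0 q1-1->q2 q2-0->q0 q2-1->q3 q3-0->q3 q3-1->q3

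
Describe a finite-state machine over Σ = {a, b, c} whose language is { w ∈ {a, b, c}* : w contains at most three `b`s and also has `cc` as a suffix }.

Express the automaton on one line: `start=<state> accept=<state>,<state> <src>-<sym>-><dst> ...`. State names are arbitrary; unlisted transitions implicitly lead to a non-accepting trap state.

start=q0 accept=q5,q8,q11,q13 q0-a->q0 q0-b->q1 q0-c->q2 q1-a->q1 q1-b->q3 q1-c->q4 q2-a->q0 q2-b->q1 q2-c->q5 q3-a->q3 q3-b->q6 q3-c->q7 q4-a->q1 q4-b->q3 q4-c->q8 q5-a->q0 q5-b->q1 q5-c->q5 q6-a->q6 q6-b->q9 q6-c->q10 q7-a->q3 q7-b->q6 q7-c->q11 q8-a->q1 q8-b->q3 q8-c->q8 q9-a->q9 q9-b->q9 q9-c->q12 q10-a->q6 q10-b->q9 q10-c->q13 q11-a->q3 q11-b->q6 q11-c->q11 q12-a->q9 q12-b->q9 q12-c->q14 q13-a->q6 q13-b->q9 q13-c->q13 q14-a->q9 q14-b->q9 q14-c->q14

Build one automaton per condition and run them in lockstep. One (5 states) tracks the count of `b`s, saturating at 4; the other (3 states) tracks how much of the suffix `cc` has currently been matched. Each combined state is a pair, one component from each; accept when both components accept.
A 15-state machine:
          a    b    c  
>  q0     q0   q1   q2 
   q1     q1   q3   q4 
   q2     q0   q1   q5 
   q3     q3   q6   q7 
   q4     q1   q3   q8 
 * q5     q0   q1   q5 
   q6     q6   q9  q10 
   q7     q3   q6  q11 
 * q8     q1   q3   q8 
   q9     q9   q9  q12 
   q10    q6   q9  q13 
 * q11    q3   q6  q11 
   q12    q9   q9  q14 
 * q13    q6   q9  q13 
   q14    q9   q9  q14 
(> = start, * = accepting)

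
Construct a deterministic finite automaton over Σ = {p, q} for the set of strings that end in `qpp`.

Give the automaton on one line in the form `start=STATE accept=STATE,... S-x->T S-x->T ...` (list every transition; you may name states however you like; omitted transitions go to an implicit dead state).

Let each state record the length of the longest suffix of the input read so far that is also a prefix of `qpp`. S1 means the last symbol is `q`; S2 means the last 2 symbols are `qp`; S3 means the last 3 symbols are `qpp`. Accept only at S3, where the string currently ends in `qpp`.
With 4 states:
        p   q  
>  S0   S0  S1 
   S1   S2  S1 
   S2   S3  S1 
 * S3   S0  S1 
(> = start, * = accepting)

start=S0 accept=S3 S0-p->S0 S0-q->S1 S1-p->S2 S1-q->S1 S2-p->S3 S2-q->S1 S3-p->S0 S3-q->S1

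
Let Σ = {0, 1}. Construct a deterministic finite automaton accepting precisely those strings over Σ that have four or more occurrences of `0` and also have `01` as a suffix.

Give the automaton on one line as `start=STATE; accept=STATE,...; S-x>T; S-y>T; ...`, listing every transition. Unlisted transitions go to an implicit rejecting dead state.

Build one automaton per condition and run them in lockstep. One (6 states) tracks the count of `0`s, saturating at 5; the other (3 states) tracks how much of the suffix `01` has currently been matched. Each combined state is a pair, one component from each; accept when both components accept. After merging equivalent states the machine shrinks.
6 states suffice.
        0   1  
>  s0   s1  s0 
   s1   s2  s1 
   s2   s3  s2 
   s3   s4  s3 
   s4   s4  s5 
 * s5   s4  s3 
(> = start, * = accepting)

start=s0; accept=s5; s0-0>s1; s0-1>s0; s1-0>s2; s1-1>s1; s2-0>s3; s2-1>s2; s3-0>s4; s3-1>s3; s4-0>s4; s4-1>s5; s5-0>s4; s5-1>s3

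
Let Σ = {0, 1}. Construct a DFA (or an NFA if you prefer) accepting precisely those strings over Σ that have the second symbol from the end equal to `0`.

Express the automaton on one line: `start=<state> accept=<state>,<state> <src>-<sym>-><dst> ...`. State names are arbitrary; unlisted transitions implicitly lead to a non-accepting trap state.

A DFA must remember the last 2 symbols (since which symbol is second-to-last isn't known until the input ends). Use one state per possible window of the last ≤2 symbols; accept from those whose window starts with `0`.
A 7-state machine:
       0  1 
>  A   B  C 
   B   D  E 
   C   F  G 
 * D   D  E 
 * E   F  G 
   F   D  E 
   G   F  G 
(> = start, * = accepting)

start=A accept=D,E A-0->B A-1->C B-0->D B-1->E C-0->F C-1->G D-0->D D-1->E E-0->F E-1->G F-0->D F-1->E G-0->F G-1->G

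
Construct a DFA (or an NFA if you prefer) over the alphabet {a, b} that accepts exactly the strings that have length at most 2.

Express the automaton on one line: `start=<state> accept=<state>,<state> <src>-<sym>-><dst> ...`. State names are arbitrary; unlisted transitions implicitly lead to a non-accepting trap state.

start=s0 accept=s0,s1,s2 s0-a->s1 s0-b->s1 s1-a->s2 s1-b->s2 s2-a->s3 s2-b->s3 s3-a->s3 s3-b->s3

We only need to distinguish lengths 0, 1, …, 2, and '>2'. Chain s0 → s1 → s2 → s3 on every symbol, with s3 looping. Accepting states: {s0, s1, s2}.
A 4-state machine:
        a   b  
>* s0   s1  s1 
 * s1   s2  s2 
 * s2   s3  s3 
   s3   s3  s3 
(> = start, * = accepting)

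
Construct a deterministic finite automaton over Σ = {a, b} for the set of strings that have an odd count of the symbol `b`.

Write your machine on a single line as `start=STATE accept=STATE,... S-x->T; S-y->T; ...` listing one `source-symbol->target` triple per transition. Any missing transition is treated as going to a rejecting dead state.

start=q0; accept=q1; q0-a->q0; q0-b->q1; q1-a->q1; q1-b->q0

Keep the running count of `b`s modulo 2: each `b` advances along the cycle q0 → q1 → q0 while other symbols loop. Accept at q1.
        a   b  
>  q0   q0  q1 
 * q1   q1  q0 
(> = start, * = accepting)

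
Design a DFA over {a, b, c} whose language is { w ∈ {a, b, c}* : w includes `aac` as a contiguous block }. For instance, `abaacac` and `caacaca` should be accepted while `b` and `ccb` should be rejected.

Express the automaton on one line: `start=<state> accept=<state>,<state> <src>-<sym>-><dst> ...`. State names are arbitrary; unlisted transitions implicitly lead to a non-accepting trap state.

start=q0 accept=q3 q0-a->q1 q0-b->q0 q0-c->q0 q1-a->q2 q1-b->q0 q1-c->q0 q2-a->q2 q2-b->q0 q2-c->q3 q3-a->q3 q3-b->q3 q3-c->q3

Track how much of `aac` has been matched so far: state q0 is no progress, q3 is the absorbing accept state reached once `aac` has occurred. Intermediate states record partial matches; on a mismatch, fall back to the longest reusable overlap.
With 4 states:
        a   b   c  
>  q0   q1  q0  q0 
   q1   q2  q0  q0 
   q2   q2  q0  q3 
 * q3   q3  q3  q3 
(> = start, * = accepting)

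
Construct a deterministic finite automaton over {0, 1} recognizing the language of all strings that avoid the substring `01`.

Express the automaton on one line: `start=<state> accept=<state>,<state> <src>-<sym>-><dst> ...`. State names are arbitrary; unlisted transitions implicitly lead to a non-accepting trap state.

Track partial matches of the forbidden pattern `01`. State q2 is a dead state reached once `01` has occurred; every other state accepts. q0 means no part of `01` is currently matched.
3 states suffice.
        0   1  
>* q0   q1  q0 
 * q1   q1  q2 
   q2   q2  q2 
(> = start, * = accepting)

start=q0 accept=q0,q1 q0-0->q1 q0-1->q0 q1-0->q1 q1-1->q2 q2-0->q2 q2-1->q2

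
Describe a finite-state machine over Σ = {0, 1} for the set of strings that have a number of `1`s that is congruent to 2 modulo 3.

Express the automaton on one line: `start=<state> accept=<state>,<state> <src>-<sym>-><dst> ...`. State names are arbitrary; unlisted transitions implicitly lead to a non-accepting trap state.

start=S0 accept=S2 S0-0->S0 S0-1->S1 S1-0->S1 S1-1->S2 S2-0->S2 S2-1->S0

The only thing that matters is how many `1`s have appeared, reduced mod 3. Use one state per residue: S0 for 0, …, S2 for 2. Reading `1` moves to the next residue; anything else stays put. S2 is accepting.
        0   1  
>  S0   S0  S1 
   S1   S1  S2 
 * S2   S2  S0 
(> = start, * = accepting)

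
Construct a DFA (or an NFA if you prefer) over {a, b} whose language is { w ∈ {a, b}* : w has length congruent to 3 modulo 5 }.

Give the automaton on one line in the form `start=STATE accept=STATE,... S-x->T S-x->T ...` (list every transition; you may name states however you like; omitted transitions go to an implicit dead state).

Only the length mod 5 matters, so use a 5-cycle: from any state, every input symbol moves to the next state, wrapping q4 back to q0. Mark q3 accepting.
A 5-state machine:
        a   b  
>  q0   q1  q1 
   q1   q2  q2 
   q2   q3  q3 
 * q3   q4  q4 
   q4   q0  q0 
(> = start, * = accepting)

start=q0 accept=q3 q0-a->q1 q0-b->q1 q1-a->q2 q1-b->q2 q2-a->q3 q2-b->q3 q3-a->q4 q3-b->q4 q4-a->q0 q4-b->q0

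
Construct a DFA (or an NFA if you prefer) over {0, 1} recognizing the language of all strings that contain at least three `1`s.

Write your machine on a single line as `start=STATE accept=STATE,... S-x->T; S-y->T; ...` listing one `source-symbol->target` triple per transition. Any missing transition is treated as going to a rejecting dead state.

Count `1`s, saturating at 4: states q0 through q3 mean 0 through 3 `1`s seen; q4 means more than 3. Each `1` increments (capped at q4); other symbols loop. Accept from {q3, q4}.
A 5-state machine:
        0   1  
>  q0   q0  q1 
   q1   q1  q2 
   q2   q2  q3 
 * q3   q3  q4 
 * q4   q4  q4 
(> = start, * = accepting)

start=q0; accept=q3,q4; q0-0->q0; q0-1->q1; q1-0->q1; q1-1->q2; q2-0->q2; q2-1->q3; q3-0->q3; q3-1->q4; q4-0->q4; q4-1->q4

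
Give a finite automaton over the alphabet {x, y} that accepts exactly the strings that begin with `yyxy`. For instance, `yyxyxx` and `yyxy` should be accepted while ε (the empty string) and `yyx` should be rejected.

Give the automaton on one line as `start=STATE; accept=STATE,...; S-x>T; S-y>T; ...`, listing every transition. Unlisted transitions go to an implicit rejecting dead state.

start=A; accept=E; A-x>F; A-y>B; B-x>F; B-y>C; C-x>D; C-y>F; D-x>F; D-y>E; E-x>E; E-y>E; F-x>F; F-y>F

Walk along `yyxy` while the input agrees: from A take `y` to B, and so on. Any deviation drops to the rejecting sink F. Once E is reached the prefix is confirmed and every continuation is accepted.
6 states suffice.
       x  y 
>  A   F  B 
   B   F  C 
   C   D  F 
   D   F  E 
 * E   E  E 
   F   F  F 
(> = start, * = accepting)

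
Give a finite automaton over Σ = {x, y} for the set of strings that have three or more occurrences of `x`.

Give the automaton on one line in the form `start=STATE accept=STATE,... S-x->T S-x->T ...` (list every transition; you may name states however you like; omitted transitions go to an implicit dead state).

Count `x`s, saturating at 4: states q0 through q3 mean 0 through 3 `x`s seen; q4 means more than 3. Each `x` increments (capped at q4); other symbols loop. Accept from {q3, q4}.
A 5-state machine:
        x   y  
>  q0   q1  q0 
   q1   q2  q1 
   q2   q3  q2 
 * q3   q4  q3 
 * q4   q4  q4 
(> = start, * = accepting)

start=q0 accept=q3,q4 q0-x->q1 q0-y->q0 q1-x->q2 q1-y->q1 q2-x->q3 q2-y->q2 q3-x->q4 q3-y->q3 q4-x->q4 q4-y->q4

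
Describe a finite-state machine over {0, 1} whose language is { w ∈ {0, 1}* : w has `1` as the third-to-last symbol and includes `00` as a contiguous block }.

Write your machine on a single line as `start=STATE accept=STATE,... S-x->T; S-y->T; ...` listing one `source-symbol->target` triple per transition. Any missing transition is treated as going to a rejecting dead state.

start=q0; accept=q6,q9,q10,q11; q0-0->q1; q0-1->q2; q1-0->q3; q1-1->q2; q2-0->q4; q2-1->q2; q3-0->q3; q3-1->q5; q4-0->q6; q4-1->q2; q5-0->q7; q5-1->q8; q6-0->q3; q6-1->q5; q7-0->q6; q7-1->q9; q8-0->q10; q8-1->q11; q9-0->q7; q9-1->q8; q10-0->q6; q10-1->q9; q11-0->q10; q11-1->q11

Build one automaton per condition and run them in lockstep. The first has 15 states tracking the last 3 symbols read; the second has 3 states tracking whether and how much of `00` has been seen. A product state is a pair (one from each), accepting exactly when both do. After merging equivalent states the machine shrinks.
With 12 states:
          0    1  
>  q0     q1   q2 
   q1     q3   q2 
   q2     q4   q2 
   q3     q3   q5 
   q4     q6   q2 
   q5     q7   q8 
 * q6     q3   q5 
   q7     q6   q9 
   q8    q10  q11 
 * q9     q7   q8 
 * q10    q6   q9 
 * q11   q10  q11 
(> = start, * = accepting)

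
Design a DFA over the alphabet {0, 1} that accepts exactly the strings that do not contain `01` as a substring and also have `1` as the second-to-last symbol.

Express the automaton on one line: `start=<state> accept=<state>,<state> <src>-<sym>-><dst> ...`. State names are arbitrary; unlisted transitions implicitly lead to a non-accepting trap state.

Handle the two conditions separately and then intersect. The first has 3 states tracking partial matches of the forbidden pattern `01`; the second has 7 states tracking the last 2 symbols read. A product state is a pair (one from each), accepting exactly when both do. After merging equivalent states the machine shrinks.
       0  1 
>  A   B  C 
   B   B  B 
   C   D  E 
 * D   B  B 
 * E   D  E 
(> = start, * = accepting)

start=A accept=D,E A-0->B A-1->C B-0->B B-1->B C-0->D C-1->E D-0->B D-1->B E-0->D E-1->E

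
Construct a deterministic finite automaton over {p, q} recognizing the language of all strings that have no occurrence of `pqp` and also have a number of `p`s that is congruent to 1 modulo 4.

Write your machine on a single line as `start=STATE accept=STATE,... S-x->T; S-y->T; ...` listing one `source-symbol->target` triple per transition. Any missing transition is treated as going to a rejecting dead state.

start=A; accept=B,D,H; A-p->B; A-q->A; B-p->C; B-q->D; C-p->E; C-q->F; D-p->G; D-q->H; E-p->I; E-q->J; F-p->K; F-q->L; G-p->K; G-q->G; H-p->C; H-q->H; I-p->B; I-q->M; J-p->N; J-q->O; K-p->N; K-q->K; L-p->E; L-q->L; M-p->P; M-q->A; N-p->P; N-q->N; O-p->I; O-q->O; P-p->G; P-q->P

Run two small machines in parallel and take their product. The first has 4 states tracking partial matches of the forbidden pattern `pqp`; the second has 4 states tracking the count of `p`s modulo 4. A product state is a pair (one from each), accepting exactly when both do.
16 states suffice.
       p  q 
>  A   B  A 
 * B   C  D 
   C   E  F 
 * D   G  H 
   E   I  J 
   F   K  L 
   G   K  G 
 * H   C  H 
   I   B  M 
   J   N  O 
   K   N  K 
   L   E  L 
   M   P  A 
   N   P  N 
   O   I  O 
   P   G  P 
(> = start, * = accepting)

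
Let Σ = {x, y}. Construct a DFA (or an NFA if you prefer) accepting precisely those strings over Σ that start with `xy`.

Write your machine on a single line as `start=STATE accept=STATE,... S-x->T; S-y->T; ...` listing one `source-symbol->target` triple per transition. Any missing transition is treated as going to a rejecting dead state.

start=s0; accept=s2; s0-x->s1; s0-y->s3; s1-x->s3; s1-y->s2; s2-x->s2; s2-y->s2; s3-x->s3; s3-y->s3

Check the first 2 symbols one by one: s0 through s1 record how many have matched `xy` so far; any wrong symbol goes to the dead state s3. After all 2 match we enter the accepting sink s2.
With 4 states:
        x   y  
>  s0   s1  s3 
   s1   s3  s2 
 * s2   s2  s2 
   s3   s3  s3 
(> = start, * = accepting)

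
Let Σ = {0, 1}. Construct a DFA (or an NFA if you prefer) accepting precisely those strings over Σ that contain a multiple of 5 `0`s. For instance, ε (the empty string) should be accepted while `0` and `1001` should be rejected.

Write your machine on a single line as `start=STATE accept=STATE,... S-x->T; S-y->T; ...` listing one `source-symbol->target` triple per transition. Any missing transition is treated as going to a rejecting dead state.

Keep the running count of `0`s modulo 5: each `0` advances along the cycle A → B → C → D → E → A while other symbols loop. Accept at A.
       0  1 
>* A   B  A 
   B   C  B 
   C   D  C 
   D   E  D 
   E   A  E 
(> = start, * = accepting)

start=A; accept=A; A-0->B; A-1->A; B-0->C; B-1->B; C-0->D; C-1->C; D-0->E; D-1->D; E-0->A; E-1->E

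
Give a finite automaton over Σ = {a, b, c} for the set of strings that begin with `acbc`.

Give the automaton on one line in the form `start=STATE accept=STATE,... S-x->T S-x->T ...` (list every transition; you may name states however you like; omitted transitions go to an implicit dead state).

Walk along `acbc` while the input agrees: from S0 take `a` to S1, and so on. Any deviation drops to the rejecting sink S5. Once S4 is reached the prefix is confirmed and every continuation is accepted.
6 states suffice.
        a   b   c  
>  S0   S1  S5  S5 
   S1   S5  S5  S2 
   S2   S5  S3  S5 
   S3   S5  S5  S4 
 * S4   S4  S4  S4 
   S5   S5  S5  S5 
(> = start, * = accepting)

start=S0 accept=S4 S0-a->S1 S0-b->S5 S0-c->S5 S1-a->S5 S1-b->S5 S1-c->S2 S2-a->S5 S2-b->S3 S2-c->S5 S3-a->S5 S3-b->S5 S3-c->S4 S4-a->S4 S4-b->S4 S4-c->S4 S5-a->S5 S5-b->S5 S5-c->S5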